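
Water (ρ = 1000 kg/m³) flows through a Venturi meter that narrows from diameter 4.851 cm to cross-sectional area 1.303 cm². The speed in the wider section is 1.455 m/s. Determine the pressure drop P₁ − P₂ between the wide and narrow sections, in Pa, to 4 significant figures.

ΔP ≈ 211900 Pa

The volume flow rate is constant, so v₂ = (A₁/A₂)v₁ = (18.48/1.303)·1.455 = 20.64 m/s.
The pipe is horizontal, so Bernoulli reduces to P₁ + ½ρv₁² = P₂ + ½ρv₂².
P₁ − P₂ = ½·1000·(20.64² − 1.455²) = ½·1000·423.8 = 211900 Pa.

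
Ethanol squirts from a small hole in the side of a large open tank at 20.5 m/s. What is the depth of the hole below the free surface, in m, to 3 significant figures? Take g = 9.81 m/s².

For a small hole in a large open tank, ½v² = gh, giving h = v²/(2g).
h = 20.5²/(2·9.81) = 420/19.62 = 21.4 m.

h ≈ 21.4 m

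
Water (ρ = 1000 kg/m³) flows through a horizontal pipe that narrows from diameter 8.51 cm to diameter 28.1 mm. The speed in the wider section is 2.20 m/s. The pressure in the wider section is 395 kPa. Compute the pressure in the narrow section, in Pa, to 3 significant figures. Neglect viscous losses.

The volume flow rate is constant, so v₂ = (A₁/A₂)v₁ = (56.9/6.20)·2.20 = 20.2 m/s.
With no height change, Bernoulli's equation is P₁ + ½ρv₁² = P₂ + ½ρv₂².
P₂ = P₁ − ½ρ(v₂² − v₁²) = 395000 − ½·1000·(20.2² − 2.20²) = 395000 − 201000 = 194000 Pa.

P₂ ≈ 194000 Pa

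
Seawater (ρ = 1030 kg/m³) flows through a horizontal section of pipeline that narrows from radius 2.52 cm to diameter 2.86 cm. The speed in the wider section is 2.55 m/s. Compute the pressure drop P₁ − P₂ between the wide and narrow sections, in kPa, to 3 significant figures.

ΔP ≈ 28.9 kPa

Mass conservation (A₁v₁ = A₂v₂) gives v₂ = 2.55 × 20.0/6.42 = 7.92 m/s.
Bernoulli (h₁ = h₂): P₁ − P₂ = ½ρ(v₂² − v₁²).
P₁ − P₂ = ½·1030·(7.92² − 2.55²) = ½·1030·56.2 = 28900 Pa.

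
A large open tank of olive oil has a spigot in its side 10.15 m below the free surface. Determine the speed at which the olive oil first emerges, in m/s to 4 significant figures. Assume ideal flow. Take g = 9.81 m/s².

Bernoulli from surface to hole (P equal, v_surface ≈ 0): v = √(2gh) = √(2×9.81×10.15) = 14.11 m/s.

v ≈ 14.11 m/s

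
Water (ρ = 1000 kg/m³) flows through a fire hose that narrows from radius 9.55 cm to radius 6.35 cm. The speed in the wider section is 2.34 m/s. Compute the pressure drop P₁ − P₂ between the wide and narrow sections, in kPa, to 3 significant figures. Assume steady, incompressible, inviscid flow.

Mass conservation (A₁v₁ = A₂v₂) gives v₂ = 2.34 × 287/127 = 5.29 m/s.
With no height change, Bernoulli's equation is P₁ + ½ρv₁² = P₂ + ½ρv₂².
P₁ − P₂ = ½·1000·(5.29² − 2.34²) = ½·1000·22.5 = 11300 Pa.

ΔP = 11.3 kPa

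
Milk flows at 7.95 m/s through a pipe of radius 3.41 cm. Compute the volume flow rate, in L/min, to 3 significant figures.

Q ≈ 1740 L/min

Q = A·v = 0.00365 m² × 7.95 m/s = 0.0290 m³/s.
Converting: 0.0290 m³/s × 60000 = 1740 L/min.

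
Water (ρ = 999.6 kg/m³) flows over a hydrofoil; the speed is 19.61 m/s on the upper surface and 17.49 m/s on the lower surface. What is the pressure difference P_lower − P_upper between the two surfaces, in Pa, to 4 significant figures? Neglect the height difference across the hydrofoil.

ΔP ≈ 39310 Pa

The pressure is lower where the speed is higher: ΔP = ½ρ(v_up² − v_low²).
ΔP = ½·999.6·(19.61² − 17.49²) = 39310 Pa.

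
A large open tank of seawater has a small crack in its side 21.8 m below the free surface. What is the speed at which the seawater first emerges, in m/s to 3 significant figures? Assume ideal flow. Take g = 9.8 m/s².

The surface is effectively still and both ends are open, so ½v² = gh and v = √(2·9.8·21.8) = 20.7 m/s.

v ≈ 20.7 m/s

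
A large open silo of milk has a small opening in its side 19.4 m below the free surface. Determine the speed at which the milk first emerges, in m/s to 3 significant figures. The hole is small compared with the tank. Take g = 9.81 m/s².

19.5 m/s

Torricelli's result v = √(2gh) gives v = √(2·9.81·19.4) = 19.5 m/s.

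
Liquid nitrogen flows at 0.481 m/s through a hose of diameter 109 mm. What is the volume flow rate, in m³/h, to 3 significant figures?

Q = A·v = 0.00933 m² × 0.481 m/s = 0.00449 m³/s.
Converting: 0.00449 m³/s × 3600 = 16.2 m³/h.

16.2 m³/h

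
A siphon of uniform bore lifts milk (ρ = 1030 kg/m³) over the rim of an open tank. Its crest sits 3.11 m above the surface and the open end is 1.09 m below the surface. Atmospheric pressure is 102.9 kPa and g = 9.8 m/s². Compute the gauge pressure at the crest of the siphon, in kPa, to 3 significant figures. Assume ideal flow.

P_gauge ≈ -42.4 kPa

The outlet speed comes from Torricelli: v = √(2g·1.09) = 4.62 m/s.
With constant cross-section the crest speed equals v; applying Bernoulli from the surface up to the crest, P_top = P_atm − ½ρv² − ρg·h_top.
P_top = 102900 − ½·1030·4.62² − 1030·9.8·3.11 = 60500 Pa. So P_gauge = P_top − P_atm = -42400 Pa.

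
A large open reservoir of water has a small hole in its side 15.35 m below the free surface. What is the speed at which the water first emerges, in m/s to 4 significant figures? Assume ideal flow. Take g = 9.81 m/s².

The surface is effectively still and both ends are open, so ½v² = gh and v = √(2·9.81·15.35) = 17.35 m/s.

17.35 m/s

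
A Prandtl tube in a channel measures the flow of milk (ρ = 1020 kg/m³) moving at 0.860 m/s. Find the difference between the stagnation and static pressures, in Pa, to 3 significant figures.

At the stagnation point the flow is brought to rest, so Bernoulli gives P_stag − P_static = ½ρv².
ΔP = ½·1020·0.860² = 377 Pa.

ΔP ≈ 377 Pa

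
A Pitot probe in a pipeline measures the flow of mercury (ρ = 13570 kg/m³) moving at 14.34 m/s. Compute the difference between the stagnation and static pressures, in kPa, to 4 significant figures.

ΔP ≈ 1395 kPa

Bernoulli between the free stream and the stagnation point: ½ρv² = P_stag − P_static.
ΔP = ½·13570·14.34² = 1395000 Pa.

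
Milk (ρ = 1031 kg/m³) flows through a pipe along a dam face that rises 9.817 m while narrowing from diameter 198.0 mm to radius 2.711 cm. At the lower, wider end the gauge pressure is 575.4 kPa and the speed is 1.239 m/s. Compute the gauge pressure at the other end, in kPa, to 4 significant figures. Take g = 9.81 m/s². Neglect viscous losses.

P₂ ≈ 336.2 kPa

The volume flow rate is constant, so v₂ = (A₁/A₂)v₁ = (307.9/23.09)·1.239 = 16.52 m/s.
Energy conservation along the streamline gives P₂ = P₁ − ½ρ(v₂² − v₁²) − ρg(h₂ − h₁).
P₂ = 575400 + ½·1031·(1.239² − 16.52²) − 1031·9.81·(+9.817) = 575400 + (-139900) − (99290) = 336200 Pa.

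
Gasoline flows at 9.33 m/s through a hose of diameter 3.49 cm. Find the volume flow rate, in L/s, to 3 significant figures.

Q = A·v = 0.000957 m² × 9.33 m/s = 0.00893 m³/s.
Converting: 0.00893 m³/s × 1000 = 8.93 L/s.

Q ≈ 8.93 L/s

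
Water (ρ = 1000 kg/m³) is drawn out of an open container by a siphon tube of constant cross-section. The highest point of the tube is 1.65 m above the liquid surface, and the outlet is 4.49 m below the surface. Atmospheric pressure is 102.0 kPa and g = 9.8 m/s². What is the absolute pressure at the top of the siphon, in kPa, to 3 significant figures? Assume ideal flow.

From the surface to the outlet (both open to atmosphere, surface at rest): v = √(2g·h_out) = √(2·9.8·4.49) = 9.38 m/s.
The bore is uniform, so the speed at the crest is the same v. Bernoulli surface→crest: P_atm = P_top + ½ρv² + ρg·h_top.
P_top = 102000 − ½·1000·9.38² − 1000·9.8·1.65 = 41800 Pa.

41.8 kPa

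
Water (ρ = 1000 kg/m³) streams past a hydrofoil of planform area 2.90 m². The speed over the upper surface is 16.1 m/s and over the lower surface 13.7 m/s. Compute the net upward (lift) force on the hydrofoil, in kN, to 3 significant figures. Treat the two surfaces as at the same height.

The faster flow above has the lower pressure; Bernoulli (same height) gives ΔP = ½ρ(v_up² − v_low²).
ΔP = ½·1000·(16.1² − 13.7²) = 35800 Pa.
Lift = ΔP · A = 35800 × 2.90 = 104000 N.

F ≈ 104 kN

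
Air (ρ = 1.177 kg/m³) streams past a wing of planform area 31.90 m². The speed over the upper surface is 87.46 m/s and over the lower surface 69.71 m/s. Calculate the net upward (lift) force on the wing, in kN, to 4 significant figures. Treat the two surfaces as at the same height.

F ≈ 52.37 kN

With equal heights on the two surfaces, Bernoulli gives P_lower − P_upper = ½ρ(v_upper² − v_lower²).
ΔP = ½·1.177·(87.46² − 69.71²) = 1642 Pa.
Lift = ΔP · A = 1642 × 31.90 = 52370 N.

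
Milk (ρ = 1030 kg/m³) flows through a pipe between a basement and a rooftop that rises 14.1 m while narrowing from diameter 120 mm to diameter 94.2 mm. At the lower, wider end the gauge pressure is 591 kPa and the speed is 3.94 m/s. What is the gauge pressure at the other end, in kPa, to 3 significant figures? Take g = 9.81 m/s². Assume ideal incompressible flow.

P₂ ≈ 435 kPa

Mass conservation (A₁v₁ = A₂v₂) gives v₂ = 3.94 × 113/69.7 = 6.39 m/s.
Energy conservation along the streamline gives P₂ = P₁ − ½ρ(v₂² − v₁²) − ρg(h₂ − h₁).
P₂ = 591000 + ½·1030·(3.94² − 6.39²) − 1030·9.81·(+14.1) = 591000 + (-13100) − (142000) = 435000 Pa.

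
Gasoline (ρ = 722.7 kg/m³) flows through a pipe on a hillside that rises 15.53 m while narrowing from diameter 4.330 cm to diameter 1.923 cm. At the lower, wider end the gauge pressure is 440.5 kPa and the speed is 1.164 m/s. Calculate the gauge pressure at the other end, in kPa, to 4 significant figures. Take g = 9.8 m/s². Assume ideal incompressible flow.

The volume flow rate is constant, so v₂ = (A₁/A₂)v₁ = (14.73/2.904)·1.164 = 5.902 m/s.
Bernoulli: P₁ + ½ρv₁² + ρg h₁ = P₂ + ½ρv₂² + ρg h₂, so P₂ = P₁ + ½ρ(v₁² − v₂²) − ρg(h₂ − h₁).
P₂ = 440500 + ½·722.7·(1.164² − 5.902²) − 722.7·9.8·(+15.53) = 440500 + (-12100) − (110000) = 318400 Pa.

318.4 kPa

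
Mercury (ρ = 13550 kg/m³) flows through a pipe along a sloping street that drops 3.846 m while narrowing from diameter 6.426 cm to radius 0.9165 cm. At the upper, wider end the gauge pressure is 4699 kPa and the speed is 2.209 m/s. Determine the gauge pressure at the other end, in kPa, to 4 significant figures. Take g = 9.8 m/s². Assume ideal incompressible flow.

P₂ ≈ 249.2 kPa

The volume flow rate is constant, so v₂ = (A₁/A₂)v₁ = (32.43/2.639)·2.209 = 27.15 m/s.
Energy conservation along the streamline gives P₂ = P₁ − ½ρ(v₂² − v₁²) − ρg(h₂ − h₁).
P₂ = 4699000 + ½·13550·(2.209² − 27.15²) − 13550·9.8·(−3.846) = 4699000 + (-4961000) − (-510700) = 249200 Pa.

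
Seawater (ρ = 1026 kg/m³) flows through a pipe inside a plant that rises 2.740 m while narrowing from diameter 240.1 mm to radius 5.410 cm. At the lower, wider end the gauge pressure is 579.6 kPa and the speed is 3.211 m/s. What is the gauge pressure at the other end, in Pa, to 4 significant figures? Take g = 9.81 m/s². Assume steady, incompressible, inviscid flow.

Continuity gives A₁v₁ = A₂v₂, so v₂ = (452.8 cm²)/(91.95 cm²) × 3.211 m/s = 15.81 m/s.
Applying Bernoulli between the two ends and solving for P₂: P₂ = P₁ + ½ρ(v₁² − v₂²) − ρgΔh.
P₂ = 579600 + ½·1026·(3.211² − 15.81²) − 1026·9.81·(+2.740) = 579600 + (-123000) − (27580) = 429100 Pa.

P₂ = 429100 Pa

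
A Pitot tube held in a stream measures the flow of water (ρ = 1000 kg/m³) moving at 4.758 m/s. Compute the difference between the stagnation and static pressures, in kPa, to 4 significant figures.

11.32 kPa

At the stagnation point the flow is brought to rest, so Bernoulli gives P_stag − P_static = ½ρv².
ΔP = ½·1000·4.758² = 11320 Pa.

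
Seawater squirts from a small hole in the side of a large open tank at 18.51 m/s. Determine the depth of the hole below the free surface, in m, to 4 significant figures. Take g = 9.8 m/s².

For a small hole in a large open tank, ½v² = gh, giving h = v²/(2g).
h = 18.51²/(2·9.8) = 342.6/19.60 = 17.48 m.

h ≈ 17.48 m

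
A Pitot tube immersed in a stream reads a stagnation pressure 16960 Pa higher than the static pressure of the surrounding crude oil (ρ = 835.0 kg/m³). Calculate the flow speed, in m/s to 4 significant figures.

v ≈ 6.374 m/s

Bernoulli between the free stream and the stagnation point: ½ρv² = P_stag − P_static.
v = √(2ΔP/ρ) = √(2·16960/835.0) = 6.374 m/s.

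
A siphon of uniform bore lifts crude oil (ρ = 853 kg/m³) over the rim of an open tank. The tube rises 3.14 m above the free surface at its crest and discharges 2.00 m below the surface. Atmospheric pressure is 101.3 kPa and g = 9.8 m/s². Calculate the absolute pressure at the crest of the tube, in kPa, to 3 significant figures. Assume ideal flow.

From the surface to the outlet (both open to atmosphere, surface at rest): v = √(2g·h_out) = √(2·9.8·2.00) = 6.26 m/s.
With constant cross-section the crest speed equals v; applying Bernoulli from the surface up to the crest, P_top = P_atm − ½ρv² − ρg·h_top.
P_top = 101300 − ½·853·6.26² − 853·9.8·3.14 = 58300 Pa.

P_top ≈ 58.3 kPa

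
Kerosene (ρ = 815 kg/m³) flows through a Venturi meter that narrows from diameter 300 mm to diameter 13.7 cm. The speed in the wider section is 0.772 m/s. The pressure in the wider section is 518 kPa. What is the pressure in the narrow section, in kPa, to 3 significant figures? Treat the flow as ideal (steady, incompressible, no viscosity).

P₂ = 513 kPa

Continuity gives A₁v₁ = A₂v₂, so v₂ = (707 cm²)/(147 cm²) × 0.772 m/s = 3.70 m/s.
With no height change, Bernoulli's equation is P₁ + ½ρv₁² = P₂ + ½ρv₂².
P₂ = P₁ − ½ρ(v₂² − v₁²) = 518000 − ½·815·(3.70² − 0.772²) = 518000 − 5340 = 513000 Pa.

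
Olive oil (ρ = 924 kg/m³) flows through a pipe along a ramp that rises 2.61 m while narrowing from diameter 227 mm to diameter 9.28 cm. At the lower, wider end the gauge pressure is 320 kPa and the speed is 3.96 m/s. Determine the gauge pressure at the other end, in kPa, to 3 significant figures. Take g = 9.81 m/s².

Continuity gives A₁v₁ = A₂v₂, so v₂ = (405 cm²)/(67.6 cm²) × 3.96 m/s = 23.7 m/s.
Applying Bernoulli between the two ends and solving for P₂: P₂ = P₁ + ½ρ(v₁² − v₂²) − ρgΔh.
P₂ = 320000 + ½·924·(3.96² − 23.7²) − 924·9.81·(+2.61) = 320000 + (-252000) − (23700) = 44200 Pa.

P₂ ≈ 44.2 kPa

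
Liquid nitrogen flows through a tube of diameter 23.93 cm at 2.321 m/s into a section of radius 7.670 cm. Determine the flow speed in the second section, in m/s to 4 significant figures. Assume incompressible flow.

Mass conservation (A₁v₁ = A₂v₂) gives v₂ = 2.321 × 449.8/184.8 = 5.648 m/s.

v₂ ≈ 5.648 m/s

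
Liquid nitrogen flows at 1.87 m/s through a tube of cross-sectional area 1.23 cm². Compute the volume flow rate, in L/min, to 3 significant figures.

Q ≈ 13.8 L/min

Q = A·v = 0.000123 m² × 1.87 m/s = 0.000230 m³/s.
Converting: 0.000230 m³/s × 60000 = 13.8 L/min.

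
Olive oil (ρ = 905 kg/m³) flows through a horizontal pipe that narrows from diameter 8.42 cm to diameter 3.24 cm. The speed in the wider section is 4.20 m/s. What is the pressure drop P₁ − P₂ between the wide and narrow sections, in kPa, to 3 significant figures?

Continuity gives A₁v₁ = A₂v₂, so v₂ = (55.7 cm²)/(8.24 cm²) × 4.20 m/s = 28.4 m/s.
The pipe is horizontal, so Bernoulli reduces to P₁ + ½ρv₁² = P₂ + ½ρv₂².
P₁ − P₂ = ½·905·(28.4² − 4.20²) = ½·905·787 = 356000 Pa.

ΔP ≈ 356 kPa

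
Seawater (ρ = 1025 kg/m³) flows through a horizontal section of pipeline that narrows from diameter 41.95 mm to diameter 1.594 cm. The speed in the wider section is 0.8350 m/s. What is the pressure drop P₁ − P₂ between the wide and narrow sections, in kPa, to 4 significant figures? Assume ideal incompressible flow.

ΔP ≈ 16.78 kPa

By continuity, v₂ = v₁·A₁/A₂ = 0.8350·(13.82/1.996) = 5.783 m/s.
Along the horizontal streamline, P + ½ρv² is constant.
P₁ − P₂ = ½·1025·(5.783² − 0.8350²) = ½·1025·32.75 = 16780 Pa.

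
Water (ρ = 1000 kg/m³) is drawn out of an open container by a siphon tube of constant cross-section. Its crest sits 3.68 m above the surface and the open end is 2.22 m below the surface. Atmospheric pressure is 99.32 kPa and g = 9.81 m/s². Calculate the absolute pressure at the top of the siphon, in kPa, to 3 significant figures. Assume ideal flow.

P_top ≈ 41.4 kPa

From the surface to the outlet (both open to atmosphere, surface at rest): v = √(2g·h_out) = √(2·9.81·2.22) = 6.60 m/s.
With constant cross-section the crest speed equals v; applying Bernoulli from the surface up to the crest, P_top = P_atm − ½ρv² − ρg·h_top.
P_top = 99320 − ½·1000·6.60² − 1000·9.81·3.68 = 41400 Pa.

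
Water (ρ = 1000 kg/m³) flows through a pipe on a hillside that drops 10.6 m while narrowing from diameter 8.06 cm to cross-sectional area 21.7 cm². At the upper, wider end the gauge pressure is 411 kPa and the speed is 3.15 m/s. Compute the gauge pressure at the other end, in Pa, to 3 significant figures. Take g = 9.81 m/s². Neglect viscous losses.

493000 Pa

Mass conservation (A₁v₁ = A₂v₂) gives v₂ = 3.15 × 51.0/21.7 = 7.41 m/s.
Bernoulli: P₁ + ½ρv₁² + ρg h₁ = P₂ + ½ρv₂² + ρg h₂, so P₂ = P₁ + ½ρ(v₁² − v₂²) − ρg(h₂ − h₁).
P₂ = 411000 + ½·1000·(3.15² − 7.41²) − 1000·9.81·(−10.6) = 411000 + (-22500) − (-104000) = 493000 Pa.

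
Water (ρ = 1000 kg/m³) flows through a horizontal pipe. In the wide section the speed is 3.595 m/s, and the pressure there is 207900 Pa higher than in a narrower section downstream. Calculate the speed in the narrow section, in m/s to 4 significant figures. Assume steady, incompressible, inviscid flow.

v₂ = 20.71 m/s

Along the level pipe P + ½ρv² is conserved, hence v₂² = v₁² + 2(P₁ − P₂)/ρ.
v₂ = √(3.595² + 2·207900/1000) = √(12.92 + 415.8) = 20.71 m/s.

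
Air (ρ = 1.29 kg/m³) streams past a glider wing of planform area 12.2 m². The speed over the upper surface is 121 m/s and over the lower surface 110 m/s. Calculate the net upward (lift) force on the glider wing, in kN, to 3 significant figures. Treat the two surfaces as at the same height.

The faster flow above has the lower pressure; Bernoulli (same height) gives ΔP = ½ρ(v_up² − v_low²).
ΔP = ½·1.29·(121² − 110²) = 1640 Pa.
Lift = ΔP · A = 1640 × 12.2 = 20000 N.

F = 20.0 kN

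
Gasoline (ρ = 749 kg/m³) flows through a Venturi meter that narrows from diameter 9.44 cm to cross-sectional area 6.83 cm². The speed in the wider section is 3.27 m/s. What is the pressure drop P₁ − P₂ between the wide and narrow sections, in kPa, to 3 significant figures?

ΔP = 417 kPa

By continuity, v₂ = v₁·A₁/A₂ = 3.27·(70.0/6.83) = 33.5 m/s.
The pipe is horizontal, so Bernoulli reduces to P₁ + ½ρv₁² = P₂ + ½ρv₂².
P₁ − P₂ = ½·749·(33.5² − 3.27²) = ½·749·1110 = 417000 Pa.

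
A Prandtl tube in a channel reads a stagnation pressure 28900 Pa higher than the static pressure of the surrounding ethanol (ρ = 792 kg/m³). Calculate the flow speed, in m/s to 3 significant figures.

Bernoulli between the free stream and the stagnation point: ½ρv² = P_stag − P_static.
v = √(2ΔP/ρ) = √(2·28900/792) = 8.54 m/s.

v = 8.54 m/s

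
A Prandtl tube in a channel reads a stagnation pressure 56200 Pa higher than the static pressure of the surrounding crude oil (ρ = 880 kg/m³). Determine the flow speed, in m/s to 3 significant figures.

At the stagnation point the flow is brought to rest, so Bernoulli gives P_stag − P_static = ½ρv².
v = √(2ΔP/ρ) = √(2·56200/880) = 11.3 m/s.

v ≈ 11.3 m/s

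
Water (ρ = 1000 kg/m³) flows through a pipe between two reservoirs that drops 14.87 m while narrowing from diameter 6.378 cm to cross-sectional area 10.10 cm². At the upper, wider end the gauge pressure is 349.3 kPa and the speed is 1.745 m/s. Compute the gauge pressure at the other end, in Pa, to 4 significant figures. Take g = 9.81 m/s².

P₂ ≈ 481500 Pa

Mass conservation (A₁v₁ = A₂v₂) gives v₂ = 1.745 × 31.95/10.10 = 5.520 m/s.
Bernoulli: P₁ + ½ρv₁² + ρg h₁ = P₂ + ½ρv₂² + ρg h₂, so P₂ = P₁ + ½ρ(v₁² − v₂²) − ρg(h₂ − h₁).
P₂ = 349300 + ½·1000·(1.745² − 5.520²) − 1000·9.81·(−14.87) = 349300 + (-13710) − (-145900) = 481500 Pa.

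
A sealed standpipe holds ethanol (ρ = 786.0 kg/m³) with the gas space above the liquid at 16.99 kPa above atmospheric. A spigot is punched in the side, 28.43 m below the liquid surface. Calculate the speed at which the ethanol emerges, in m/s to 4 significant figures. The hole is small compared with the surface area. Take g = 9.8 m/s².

v = 24.50 m/s

Take point 1 at the surface (v₁ ≈ 0) and point 2 at the hole (at atmospheric pressure). Bernoulli: P₁ + ρg h = P_atm + ½ρv₂².
With P₁ − P_atm = 16990 Pa, v₂ = √(2gh + 2ΔP/ρ) = √(2·9.8·28.43 + 2·16990/786.0) = 24.50 m/s.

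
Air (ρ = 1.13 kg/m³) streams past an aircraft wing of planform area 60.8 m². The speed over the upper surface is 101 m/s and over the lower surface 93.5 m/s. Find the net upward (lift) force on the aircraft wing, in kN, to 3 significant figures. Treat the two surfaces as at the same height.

From P + ½ρv² = const at equal height, P_low − P_up = ½ρ(v_up² − v_low²).
ΔP = ½·1.13·(101² − 93.5²) = 824 Pa.
Lift = ΔP · A = 824 × 60.8 = 50100 N.

F ≈ 50.1 kN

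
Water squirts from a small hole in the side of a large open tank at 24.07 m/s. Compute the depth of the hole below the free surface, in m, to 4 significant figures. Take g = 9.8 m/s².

29.56 m

Inverting v = √(2gh) gives h = v² / 2g.
h = 24.07²/(2·9.8) = 579.4/19.60 = 29.56 m.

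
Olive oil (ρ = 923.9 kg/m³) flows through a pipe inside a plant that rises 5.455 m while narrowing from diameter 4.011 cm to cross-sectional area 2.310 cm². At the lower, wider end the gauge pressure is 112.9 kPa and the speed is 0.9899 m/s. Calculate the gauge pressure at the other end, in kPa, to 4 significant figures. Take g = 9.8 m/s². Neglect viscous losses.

By continuity, v₂ = v₁·A₁/A₂ = 0.9899·(12.64/2.310) = 5.415 m/s.
Bernoulli: P₁ + ½ρv₁² + ρg h₁ = P₂ + ½ρv₂² + ρg h₂, so P₂ = P₁ + ½ρ(v₁² − v₂²) − ρg(h₂ − h₁).
P₂ = 112900 + ½·923.9·(0.9899² − 5.415²) − 923.9·9.8·(+5.455) = 112900 + (-13090) − (49390) = 50420 Pa.

P₂ ≈ 50.42 kPa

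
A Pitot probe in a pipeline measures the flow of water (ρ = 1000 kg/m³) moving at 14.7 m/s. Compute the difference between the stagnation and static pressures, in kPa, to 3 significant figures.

108 kPa

Bernoulli between the free stream and the stagnation point: ½ρv² = P_stag − P_static.
ΔP = ½·1000·14.7² = 108000 Pa.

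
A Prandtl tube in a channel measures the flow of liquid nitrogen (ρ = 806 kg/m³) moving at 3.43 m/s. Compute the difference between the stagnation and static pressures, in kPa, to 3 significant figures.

Bernoulli between the free stream and the stagnation point: ½ρv² = P_stag − P_static.
ΔP = ½·806·3.43² = 4740 Pa.

ΔP ≈ 4.74 kPa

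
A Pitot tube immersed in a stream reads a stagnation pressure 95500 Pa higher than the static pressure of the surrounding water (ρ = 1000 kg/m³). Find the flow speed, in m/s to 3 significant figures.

Bernoulli between the free stream and the stagnation point: ½ρv² = P_stag − P_static.
v = √(2ΔP/ρ) = √(2·95500/1000) = 13.8 m/s.

13.8 m/s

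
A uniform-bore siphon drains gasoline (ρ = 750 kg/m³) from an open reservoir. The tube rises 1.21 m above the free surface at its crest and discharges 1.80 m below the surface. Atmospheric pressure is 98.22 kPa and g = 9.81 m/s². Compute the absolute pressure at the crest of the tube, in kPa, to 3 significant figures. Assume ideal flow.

Bernoulli surface→outlet gives ½v² = g·h_out, so v = √(2·9.81·1.80) = 5.94 m/s.
Continuity keeps v the same throughout the tube; from surface to crest, P_atm + 0 = P_top + ½ρv² + ρg·h_top.
P_top = 98220 − ½·750·5.94² − 750·9.81·1.21 = 76100 Pa.

P_top ≈ 76.1 kPa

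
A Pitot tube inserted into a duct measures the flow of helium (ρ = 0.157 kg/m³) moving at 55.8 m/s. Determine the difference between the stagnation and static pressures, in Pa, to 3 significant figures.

ΔP ≈ 244 Pa

At the stagnation point the flow is brought to rest, so Bernoulli gives P_stag − P_static = ½ρv².
ΔP = ½·0.157·55.8² = 244 Pa.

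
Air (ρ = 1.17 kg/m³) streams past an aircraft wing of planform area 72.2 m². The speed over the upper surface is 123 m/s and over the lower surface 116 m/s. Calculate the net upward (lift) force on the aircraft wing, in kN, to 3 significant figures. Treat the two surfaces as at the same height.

F = 70.7 kN

From P + ½ρv² = const at equal height, P_low − P_up = ½ρ(v_up² − v_low²).
ΔP = ½·1.17·(123² − 116²) = 979 Pa.
Lift = ΔP · A = 979 × 72.2 = 70700 N.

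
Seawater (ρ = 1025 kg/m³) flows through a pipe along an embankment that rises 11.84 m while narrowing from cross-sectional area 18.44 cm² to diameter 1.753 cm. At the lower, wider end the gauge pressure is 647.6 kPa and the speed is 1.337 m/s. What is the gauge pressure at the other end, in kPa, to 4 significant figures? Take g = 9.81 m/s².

P₂ = 476.0 kPa

Continuity gives A₁v₁ = A₂v₂, so v₂ = (18.44 cm²)/(2.414 cm²) × 1.337 m/s = 10.22 m/s.
Applying Bernoulli between the two ends and solving for P₂: P₂ = P₁ + ½ρ(v₁² − v₂²) − ρgΔh.
P₂ = 647600 + ½·1025·(1.337² − 10.22²) − 1025·9.81·(+11.84) = 647600 + (-52560) − (119100) = 476000 Pa.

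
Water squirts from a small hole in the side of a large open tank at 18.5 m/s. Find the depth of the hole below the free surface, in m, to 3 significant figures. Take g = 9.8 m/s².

h ≈ 17.5 m

For a small hole in a large open tank, ½v² = gh, giving h = v²/(2g).
h = 18.5²/(2·9.8) = 342/19.60 = 17.5 m.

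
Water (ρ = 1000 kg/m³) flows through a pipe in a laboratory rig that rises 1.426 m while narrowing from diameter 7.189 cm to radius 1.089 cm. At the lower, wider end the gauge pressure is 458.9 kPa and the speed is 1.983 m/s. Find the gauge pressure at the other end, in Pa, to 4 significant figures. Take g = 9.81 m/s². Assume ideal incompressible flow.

P₂ ≈ 213500 Pa

By continuity, v₂ = v₁·A₁/A₂ = 1.983·(40.59/3.726) = 21.60 m/s.
Applying Bernoulli between the two ends and solving for P₂: P₂ = P₁ + ½ρ(v₁² − v₂²) − ρgΔh.
P₂ = 458900 + ½·1000·(1.983² − 21.60²) − 1000·9.81·(+1.426) = 458900 + (-231400) − (13990) = 213500 Pa.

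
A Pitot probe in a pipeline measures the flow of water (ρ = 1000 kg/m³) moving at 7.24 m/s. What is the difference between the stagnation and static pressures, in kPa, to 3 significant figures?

ΔP ≈ 26.2 kPa

Bernoulli between the free stream and the stagnation point: ½ρv² = P_stag − P_static.
ΔP = ½·1000·7.24² = 26200 Pa.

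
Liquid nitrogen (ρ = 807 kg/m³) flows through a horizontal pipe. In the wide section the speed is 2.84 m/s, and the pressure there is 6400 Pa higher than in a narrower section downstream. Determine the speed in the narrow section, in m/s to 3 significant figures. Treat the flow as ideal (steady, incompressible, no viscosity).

v₂ ≈ 4.89 m/s

Horizontal Bernoulli: P₁ + ½ρv₁² = P₂ + ½ρv₂², so v₂² = v₁² + 2(P₁ − P₂)/ρ.
v₂ = √(2.84² + 2·6400/807) = √(8.07 + 15.9) = 4.89 m/s.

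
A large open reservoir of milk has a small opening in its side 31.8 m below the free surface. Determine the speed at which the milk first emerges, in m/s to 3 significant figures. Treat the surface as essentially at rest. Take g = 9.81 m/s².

Torricelli's result v = √(2gh) gives v = √(2·9.81·31.8) = 25.0 m/s.

25.0 m/s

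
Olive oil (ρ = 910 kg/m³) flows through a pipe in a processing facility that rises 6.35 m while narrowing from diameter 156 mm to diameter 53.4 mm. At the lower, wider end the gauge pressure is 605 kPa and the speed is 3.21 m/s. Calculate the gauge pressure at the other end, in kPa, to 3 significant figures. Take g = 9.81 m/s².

Continuity gives A₁v₁ = A₂v₂, so v₂ = (191 cm²)/(22.4 cm²) × 3.21 m/s = 27.4 m/s.
Bernoulli: P₁ + ½ρv₁² + ρg h₁ = P₂ + ½ρv₂² + ρg h₂, so P₂ = P₁ + ½ρ(v₁² − v₂²) − ρg(h₂ − h₁).
P₂ = 605000 + ½·910·(3.21² − 27.4²) − 910·9.81·(+6.35) = 605000 + (-337000) − (56700) = 212000 Pa.

P₂ ≈ 212 kPa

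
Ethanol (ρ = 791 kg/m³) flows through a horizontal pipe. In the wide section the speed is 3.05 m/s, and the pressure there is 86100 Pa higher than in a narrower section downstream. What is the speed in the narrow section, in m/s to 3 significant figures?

v₂ ≈ 15.1 m/s

With h₁ = h₂, rearranging Bernoulli gives v₂ = √(v₁² + 2ΔP/ρ).
v₂ = √(3.05² + 2·86100/791) = √(9.30 + 218) = 15.1 m/s.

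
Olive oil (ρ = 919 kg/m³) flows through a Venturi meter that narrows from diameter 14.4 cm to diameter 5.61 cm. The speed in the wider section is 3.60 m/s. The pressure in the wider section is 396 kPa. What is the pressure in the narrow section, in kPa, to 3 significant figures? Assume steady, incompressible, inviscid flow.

Mass conservation (A₁v₁ = A₂v₂) gives v₂ = 3.60 × 163/24.7 = 23.7 m/s.
The pipe is horizontal, so Bernoulli reduces to P₁ + ½ρv₁² = P₂ + ½ρv₂².
P₂ = P₁ − ½ρ(v₂² − v₁²) = 396000 − ½·919·(23.7² − 3.60²) = 396000 − 253000 = 143000 Pa.

143 kPa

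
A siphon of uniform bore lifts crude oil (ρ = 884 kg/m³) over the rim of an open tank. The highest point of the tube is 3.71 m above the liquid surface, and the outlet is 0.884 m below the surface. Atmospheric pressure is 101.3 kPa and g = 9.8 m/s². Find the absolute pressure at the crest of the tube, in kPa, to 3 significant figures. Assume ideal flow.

P_top = 61.5 kPa

Bernoulli surface→outlet gives ½v² = g·h_out, so v = √(2·9.8·0.884) = 4.16 m/s.
The bore is uniform, so the speed at the crest is the same v. Bernoulli surface→crest: P_atm = P_top + ½ρv² + ρg·h_top.
P_top = 101300 − ½·884·4.16² − 884·9.8·3.71 = 61500 Pa.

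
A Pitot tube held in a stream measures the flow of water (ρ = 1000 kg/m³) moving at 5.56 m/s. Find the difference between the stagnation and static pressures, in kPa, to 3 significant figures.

Bernoulli between the free stream and the stagnation point: ½ρv² = P_stag − P_static.
ΔP = ½·1000·5.56² = 15500 Pa.

ΔP ≈ 15.5 kPa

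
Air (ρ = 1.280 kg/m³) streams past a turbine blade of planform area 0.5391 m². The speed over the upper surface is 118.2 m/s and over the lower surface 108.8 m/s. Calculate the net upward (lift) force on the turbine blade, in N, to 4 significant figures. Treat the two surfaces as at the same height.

F ≈ 736.2 N

The faster flow above has the lower pressure; Bernoulli (same height) gives ΔP = ½ρ(v_up² − v_low²).
ΔP = ½·1.280·(118.2² − 108.8²) = 1366 Pa.
Lift = ΔP · A = 1366 × 0.5391 = 736.2 N.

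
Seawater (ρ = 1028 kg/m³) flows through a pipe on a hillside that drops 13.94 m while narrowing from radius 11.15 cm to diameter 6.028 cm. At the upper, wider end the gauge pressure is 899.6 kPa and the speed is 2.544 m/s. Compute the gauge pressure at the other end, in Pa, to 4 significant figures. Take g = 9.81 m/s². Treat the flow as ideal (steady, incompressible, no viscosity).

P₂ = 420500 Pa

The volume flow rate is constant, so v₂ = (A₁/A₂)v₁ = (390.6/28.54)·2.544 = 34.82 m/s.
Energy conservation along the streamline gives P₂ = P₁ − ½ρ(v₂² − v₁²) − ρg(h₂ − h₁).
P₂ = 899600 + ½·1028·(2.544² − 34.82²) − 1028·9.81·(−13.94) = 899600 + (-619700) − (-140600) = 420500 Pa.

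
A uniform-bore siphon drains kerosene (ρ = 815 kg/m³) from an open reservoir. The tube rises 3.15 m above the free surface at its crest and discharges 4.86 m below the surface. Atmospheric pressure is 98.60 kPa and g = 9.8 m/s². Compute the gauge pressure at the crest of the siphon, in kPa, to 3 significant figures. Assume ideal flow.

P_gauge = -64.0 kPa

Bernoulli surface→outlet gives ½v² = g·h_out, so v = √(2·9.8·4.86) = 9.76 m/s.
With constant cross-section the crest speed equals v; applying Bernoulli from the surface up to the crest, P_top = P_atm − ½ρv² − ρg·h_top.
P_top = 98600 − ½·815·9.76² − 815·9.8·3.15 = 34600 Pa. So P_gauge = P_top − P_atm = -64000 Pa.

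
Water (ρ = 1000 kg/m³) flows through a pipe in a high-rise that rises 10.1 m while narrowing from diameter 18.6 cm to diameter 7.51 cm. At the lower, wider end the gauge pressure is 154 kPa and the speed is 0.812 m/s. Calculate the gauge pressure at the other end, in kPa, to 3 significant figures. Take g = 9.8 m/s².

P₂ = 42.9 kPa

The volume flow rate is constant, so v₂ = (A₁/A₂)v₁ = (272/44.3)·0.812 = 4.98 m/s.
Applying Bernoulli between the two ends and solving for P₂: P₂ = P₁ + ½ρ(v₁² − v₂²) − ρgΔh.
P₂ = 154000 + ½·1000·(0.812² − 4.98²) − 1000·9.8·(+10.1) = 154000 + (-12100) − (99000) = 42900 Pa.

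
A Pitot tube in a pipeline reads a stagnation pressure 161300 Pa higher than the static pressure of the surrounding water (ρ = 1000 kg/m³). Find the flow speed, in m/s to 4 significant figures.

v = 17.96 m/s

At the stagnation point the flow is brought to rest, so Bernoulli gives P_stag − P_static = ½ρv².
v = √(2ΔP/ρ) = √(2·161300/1000) = 17.96 m/s.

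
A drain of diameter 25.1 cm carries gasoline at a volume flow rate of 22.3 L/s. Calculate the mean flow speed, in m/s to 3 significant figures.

Q = 22.3 L/s = 0.0223 m³/s.
v = Q/A = 0.0223 / 0.0495 = 0.451 m/s.

v = 0.451 m/s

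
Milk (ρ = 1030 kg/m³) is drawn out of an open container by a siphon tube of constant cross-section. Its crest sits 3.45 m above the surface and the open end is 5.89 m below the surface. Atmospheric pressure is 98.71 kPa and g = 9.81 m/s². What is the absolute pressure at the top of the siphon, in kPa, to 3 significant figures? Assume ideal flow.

P_top ≈ 4.34 kPa

From the surface to the outlet (both open to atmosphere, surface at rest): v = √(2g·h_out) = √(2·9.81·5.89) = 10.7 m/s.
Continuity keeps v the same throughout the tube; from surface to crest, P_atm + 0 = P_top + ½ρv² + ρg·h_top.
P_top = 98710 − ½·1030·10.7² − 1030·9.81·3.45 = 4340 Pa.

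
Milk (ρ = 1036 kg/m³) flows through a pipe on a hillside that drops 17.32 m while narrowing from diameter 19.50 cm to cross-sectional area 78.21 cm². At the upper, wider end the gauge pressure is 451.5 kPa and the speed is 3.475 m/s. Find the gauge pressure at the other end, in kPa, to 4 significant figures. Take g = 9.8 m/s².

P₂ ≈ 542.4 kPa

The volume flow rate is constant, so v₂ = (A₁/A₂)v₁ = (298.6/78.21)·3.475 = 13.27 m/s.
Energy conservation along the streamline gives P₂ = P₁ − ½ρ(v₂² − v₁²) − ρg(h₂ − h₁).
P₂ = 451500 + ½·1036·(3.475² − 13.27²) − 1036·9.8·(−17.32) = 451500 + (-84950) − (-175800) = 542400 Pa.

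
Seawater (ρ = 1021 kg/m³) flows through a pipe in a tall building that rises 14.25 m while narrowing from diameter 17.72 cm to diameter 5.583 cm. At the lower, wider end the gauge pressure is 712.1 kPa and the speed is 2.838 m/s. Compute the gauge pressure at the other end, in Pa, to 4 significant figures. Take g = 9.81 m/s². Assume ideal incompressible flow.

P₂ ≈ 156200 Pa

Mass conservation (A₁v₁ = A₂v₂) gives v₂ = 2.838 × 246.6/24.48 = 28.59 m/s.
Bernoulli: P₁ + ½ρv₁² + ρg h₁ = P₂ + ½ρv₂² + ρg h₂, so P₂ = P₁ + ½ρ(v₁² − v₂²) − ρg(h₂ − h₁).
P₂ = 712100 + ½·1021·(2.838² − 28.59²) − 1021·9.81·(+14.25) = 712100 + (-413100) − (142700) = 156200 Pa.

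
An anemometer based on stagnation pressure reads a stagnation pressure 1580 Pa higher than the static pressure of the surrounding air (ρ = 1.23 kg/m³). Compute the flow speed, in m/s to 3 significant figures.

v = 50.7 m/s

At the stagnation point the flow is brought to rest, so Bernoulli gives P_stag − P_static = ½ρv².
v = √(2ΔP/ρ) = √(2·1580/1.23) = 50.7 m/s.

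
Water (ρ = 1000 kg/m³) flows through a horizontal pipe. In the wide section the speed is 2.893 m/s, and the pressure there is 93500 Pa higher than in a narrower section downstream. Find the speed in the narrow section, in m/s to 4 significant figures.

Along the level pipe P + ½ρv² is conserved, hence v₂² = v₁² + 2(P₁ − P₂)/ρ.
v₂ = √(2.893² + 2·93500/1000) = √(8.369 + 187.0) = 13.98 m/s.

v₂ ≈ 13.98 m/s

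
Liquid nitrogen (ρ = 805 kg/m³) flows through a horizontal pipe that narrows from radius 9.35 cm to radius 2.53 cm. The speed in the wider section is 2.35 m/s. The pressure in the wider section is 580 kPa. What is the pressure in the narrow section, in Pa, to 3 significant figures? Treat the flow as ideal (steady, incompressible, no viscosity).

168000 Pa

Continuity gives A₁v₁ = A₂v₂, so v₂ = (275 cm²)/(20.1 cm²) × 2.35 m/s = 32.1 m/s.
With no height change, Bernoulli's equation is P₁ + ½ρv₁² = P₂ + ½ρv₂².
P₂ = P₁ − ½ρ(v₂² − v₁²) = 580000 − ½·805·(32.1² − 2.35²) = 580000 − 412000 = 168000 Pa.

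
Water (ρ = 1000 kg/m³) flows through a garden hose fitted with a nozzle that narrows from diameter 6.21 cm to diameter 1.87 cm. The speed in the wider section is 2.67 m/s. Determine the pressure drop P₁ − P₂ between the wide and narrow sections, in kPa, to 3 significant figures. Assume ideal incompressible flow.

By continuity, v₂ = v₁·A₁/A₂ = 2.67·(30.3/2.75) = 29.4 m/s.
The pipe is horizontal, so Bernoulli reduces to P₁ + ½ρv₁² = P₂ + ½ρv₂².
P₁ − P₂ = ½·1000·(29.4² − 2.67²) = ½·1000·860 = 430000 Pa.

ΔP = 430 kPa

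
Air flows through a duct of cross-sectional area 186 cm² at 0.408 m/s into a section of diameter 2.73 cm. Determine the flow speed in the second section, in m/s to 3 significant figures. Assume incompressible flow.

v₂ = 13.0 m/s

Mass conservation (A₁v₁ = A₂v₂) gives v₂ = 0.408 × 186/5.85 = 13.0 m/s.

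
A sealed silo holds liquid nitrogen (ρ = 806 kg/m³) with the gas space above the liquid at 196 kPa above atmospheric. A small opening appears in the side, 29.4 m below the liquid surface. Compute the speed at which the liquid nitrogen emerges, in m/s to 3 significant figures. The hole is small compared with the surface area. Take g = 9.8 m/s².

32.6 m/s

Take point 1 at the surface (v₁ ≈ 0) and point 2 at the hole (at atmospheric pressure). Bernoulli: P₁ + ρg h = P_atm + ½ρv₂².
With P₁ − P_atm = 196000 Pa, v₂ = √(2gh + 2ΔP/ρ) = √(2·9.8·29.4 + 2·196000/806) = 32.6 m/s.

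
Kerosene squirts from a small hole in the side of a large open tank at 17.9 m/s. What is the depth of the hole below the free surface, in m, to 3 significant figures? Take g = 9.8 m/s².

16.3 m

Inverting v = √(2gh) gives h = v² / 2g.
h = 17.9²/(2·9.8) = 320/19.60 = 16.3 m.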